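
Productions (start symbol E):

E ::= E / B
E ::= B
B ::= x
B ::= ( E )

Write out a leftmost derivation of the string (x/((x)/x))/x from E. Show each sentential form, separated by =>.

E => E/B => B/B => (E)/B => (E/B)/B => (B/B)/B => (x/B)/B => (x/(E))/B => (x/(E/B))/B => (x/(B/B))/B => (x/((E)/B))/B => (x/((B)/B))/B => (x/((x)/B))/B => (x/((x)/x))/B => (x/((x)/x))/x

E => E/B   [E ::= E / B]
E/B => B/B   [E ::= B]
B/B => (E)/B   [B ::= ( E )]
(E)/B => (E/B)/B   [E ::= E / B]
(E/B)/B => (B/B)/B   [E ::= B]
(B/B)/B => (x/B)/B   [B ::= x]
(x/B)/B => (x/(E))/B   [B ::= ( E )]
(x/(E))/B => (x/(E/B))/B   [E ::= E / B]
(x/(E/B))/B => (x/(B/B))/B   [E ::= B]
(x/(B/B))/B => (x/((E)/B))/B   [B ::= ( E )]
(x/((E)/B))/B => (x/((B)/B))/B   [E ::= B]
(x/((B)/B))/B => (x/((x)/B))/B   [B ::= x]
(x/((x)/B))/B => (x/((x)/x))/B   [B ::= x]
(x/((x)/x))/B => (x/((x)/x))/x   [B ::= x]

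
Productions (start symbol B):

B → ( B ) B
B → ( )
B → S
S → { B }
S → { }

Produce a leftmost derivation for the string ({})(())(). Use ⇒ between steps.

B ⇒ (B)B ⇒ (S)B ⇒ ({})B ⇒ ({})(B)B ⇒ ({})(())B ⇒ ({})(())()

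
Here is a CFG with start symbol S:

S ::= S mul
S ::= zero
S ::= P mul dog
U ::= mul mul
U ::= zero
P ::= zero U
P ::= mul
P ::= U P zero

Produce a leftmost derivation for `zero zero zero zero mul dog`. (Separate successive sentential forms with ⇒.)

S ⇒ P mul dog ⇒ U P zero mul dog ⇒ zero P zero mul dog ⇒ zero zero U zero mul dog ⇒ zero zero zero zero mul dog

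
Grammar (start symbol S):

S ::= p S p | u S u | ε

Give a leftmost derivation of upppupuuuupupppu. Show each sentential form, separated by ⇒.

S ⇒ uSu ⇒ upSpu ⇒ uppSppu ⇒ upppSpppu ⇒ upppuSupppu ⇒ upppupSpupppu ⇒ upppupuSupupppu ⇒ upppupuuSuupupppu ⇒ upppupuuuupupppu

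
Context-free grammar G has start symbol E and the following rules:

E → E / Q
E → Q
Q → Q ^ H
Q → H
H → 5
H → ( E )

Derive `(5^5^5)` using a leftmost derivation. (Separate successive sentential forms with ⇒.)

E ⇒ Q ⇒ H ⇒ (E) ⇒ (Q) ⇒ (Q^H) ⇒ (Q^H^H) ⇒ (H^H^H) ⇒ (5^H^H) ⇒ (5^5^H) ⇒ (5^5^5)

E ⇒ Q   [E → Q]
Q ⇒ H   [Q → H]
H ⇒ (E)   [H → ( E )]
(E) ⇒ (Q)   [E → Q]
(Q) ⇒ (Q^H)   [Q → Q ^ H]
(Q^H) ⇒ (Q^H^H)   [Q → Q ^ H]
(Q^H^H) ⇒ (H^H^H)   [Q → H]
(H^H^H) ⇒ (5^H^H)   [H → 5]
(5^H^H) ⇒ (5^5^H)   [H → 5]
(5^5^H) ⇒ (5^5^5)   [H → 5]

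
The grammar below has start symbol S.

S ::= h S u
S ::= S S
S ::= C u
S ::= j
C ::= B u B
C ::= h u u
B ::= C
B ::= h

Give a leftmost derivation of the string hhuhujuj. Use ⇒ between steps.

S⇒SS⇒hSuS⇒hSSuS⇒hCuSuS⇒hBuBuSuS⇒hhuBuSuS⇒hhuhuSuS⇒hhuhujuS⇒hhuhujuj

S ⇒ SS   [S ::= S S]
SS ⇒ hSuS   [S ::= h S u]
hSuS ⇒ hSSuS   [S ::= S S]
hSSuS ⇒ hCuSuS   [S ::= C u]
hCuSuS ⇒ hBuBuSuS   [C ::= B u B]
hBuBuSuS ⇒ hhuBuSuS   [B ::= h]
hhuBuSuS ⇒ hhuhuSuS   [B ::= h]
hhuhuSuS ⇒ hhuhujuS   [S ::= j]
hhuhujuS ⇒ hhuhujuj   [S ::= j]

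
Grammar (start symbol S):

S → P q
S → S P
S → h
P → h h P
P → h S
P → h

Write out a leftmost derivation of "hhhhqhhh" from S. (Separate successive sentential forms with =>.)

S => SP => SPP => SPPP => PqPPP => hhPqPPP => hhhSqPPP => hhhhqPPP => hhhhqhPP => hhhhqhhP => hhhhqhhh

S => SP   [S → S P]
SP => SPP   [S → S P]
SPP => SPPP   [S → S P]
SPPP => PqPPP   [S → P q]
PqPPP => hhPqPPP   [P → h h P]
hhPqPPP => hhhSqPPP   [P → h S]
hhhSqPPP => hhhhqPPP   [S → h]
hhhhqPPP => hhhhqhPP   [P → h]
hhhhqhPP => hhhhqhhP   [P → h]
hhhhqhhP => hhhhqhhh   [P → h]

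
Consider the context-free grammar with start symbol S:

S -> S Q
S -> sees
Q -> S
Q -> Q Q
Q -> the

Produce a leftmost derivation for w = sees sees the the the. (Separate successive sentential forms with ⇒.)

S ⇒ S Q   [S -> S Q]
S Q ⇒ sees Q   [S -> sees]
sees Q ⇒ sees S   [Q -> S]
sees S ⇒ sees S Q   [S -> S Q]
sees S Q ⇒ sees S Q Q   [S -> S Q]
sees S Q Q ⇒ sees S Q Q Q   [S -> S Q]
sees S Q Q Q ⇒ sees sees Q Q Q   [S -> sees]
sees sees Q Q Q ⇒ sees sees the Q Q   [Q -> the]
sees sees the Q Q ⇒ sees sees the the Q   [Q -> the]
sees sees the the Q ⇒ sees sees the the the   [Q -> the]

S ⇒ S Q ⇒ sees Q ⇒ sees S ⇒ sees S Q ⇒ sees S Q Q ⇒ sees S Q Q Q ⇒ sees sees Q Q Q ⇒ sees sees the Q Q ⇒ sees sees the the Q ⇒ sees sees the the the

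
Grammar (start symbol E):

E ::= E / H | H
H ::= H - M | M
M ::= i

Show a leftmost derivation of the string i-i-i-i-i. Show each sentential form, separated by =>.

E=>H=>H-M=>H-M-M=>H-M-M-M=>H-M-M-M-M=>M-M-M-M-M=>i-M-M-M-M=>i-i-M-M-M=>i-i-i-M-M=>i-i-i-i-M=>i-i-i-i-i

E => H   [E ::= H]
H => H-M   [H ::= H - M]
H-M => H-M-M   [H ::= H - M]
H-M-M => H-M-M-M   [H ::= H - M]
H-M-M-M => H-M-M-M-M   [H ::= H - M]
H-M-M-M-M => M-M-M-M-M   [H ::= M]
M-M-M-M-M => i-M-M-M-M   [M ::= i]
i-M-M-M-M => i-i-M-M-M   [M ::= i]
i-i-M-M-M => i-i-i-M-M   [M ::= i]
i-i-i-M-M => i-i-i-i-M   [M ::= i]
i-i-i-i-M => i-i-i-i-i   [M ::= i]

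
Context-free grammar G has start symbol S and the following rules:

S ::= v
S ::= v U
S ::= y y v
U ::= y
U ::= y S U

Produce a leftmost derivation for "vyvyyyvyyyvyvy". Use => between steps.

S => vU   [S ::= v U]
vU => vySU   [U ::= y S U]
vySU => vyvU   [S ::= v]
vyvU => vyvySU   [U ::= y S U]
vyvySU => vyvyyyvU   [S ::= y y v]
vyvyyyvU => vyvyyyvySU   [U ::= y S U]
vyvyyyvySU => vyvyyyvyyyvU   [S ::= y y v]
vyvyyyvyyyvU => vyvyyyvyyyvySU   [U ::= y S U]
vyvyyyvyyyvySU => vyvyyyvyyyvyvU   [S ::= v]
vyvyyyvyyyvyvU => vyvyyyvyyyvyvy   [U ::= y]

S => vU => vySU => vyvU => vyvySU => vyvyyyvU => vyvyyyvySU => vyvyyyvyyyvU => vyvyyyvyyyvySU => vyvyyyvyyyvyvU => vyvyyyvyyyvyvy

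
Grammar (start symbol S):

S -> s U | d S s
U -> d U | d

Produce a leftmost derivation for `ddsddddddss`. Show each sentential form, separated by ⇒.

S ⇒ dSs ⇒ ddSss ⇒ ddsUss ⇒ ddsdUss ⇒ ddsddUss ⇒ ddsdddUss ⇒ ddsddddUss ⇒ ddsdddddUss ⇒ ddsddddddss

S ⇒ dSs   [S -> d S s]
dSs ⇒ ddSss   [S -> d S s]
ddSss ⇒ ddsUss   [S -> s U]
ddsUss ⇒ ddsdUss   [U -> d U]
ddsdUss ⇒ ddsddUss   [U -> d U]
ddsddUss ⇒ ddsdddUss   [U -> d U]
ddsdddUss ⇒ ddsddddUss   [U -> d U]
ddsddddUss ⇒ ddsdddddUss   [U -> d U]
ddsdddddUss ⇒ ddsddddddss   [U -> d]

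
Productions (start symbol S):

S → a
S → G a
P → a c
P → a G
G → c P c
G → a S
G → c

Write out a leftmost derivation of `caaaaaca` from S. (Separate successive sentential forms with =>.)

S => Ga   [S → G a]
Ga => cPca   [G → c P c]
cPca => caGca   [P → a G]
caGca => caaSca   [G → a S]
caaSca => caaGaca   [S → G a]
caaGaca => caaaSaca   [G → a S]
caaaSaca => caaaaaca   [S → a]

S => Ga => cPca => caGca => caaSca => caaGaca => caaaSaca => caaaaaca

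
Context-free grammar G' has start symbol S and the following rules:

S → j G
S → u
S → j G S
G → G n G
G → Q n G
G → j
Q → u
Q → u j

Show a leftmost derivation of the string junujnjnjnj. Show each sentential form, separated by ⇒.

S⇒jG⇒jQnG⇒junG⇒junGnG⇒junQnGnG⇒junujnGnG⇒junujnGnGnG⇒junujnjnGnG⇒junujnjnjnG⇒junujnjnjnj

S ⇒ jG   [S → j G]
jG ⇒ jQnG   [G → Q n G]
jQnG ⇒ junG   [Q → u]
junG ⇒ junGnG   [G → G n G]
junGnG ⇒ junQnGnG   [G → Q n G]
junQnGnG ⇒ junujnGnG   [Q → u j]
junujnGnG ⇒ junujnGnGnG   [G → G n G]
junujnGnGnG ⇒ junujnjnGnG   [G → j]
junujnjnGnG ⇒ junujnjnjnG   [G → j]
junujnjnjnG ⇒ junujnjnjnj   [G → j]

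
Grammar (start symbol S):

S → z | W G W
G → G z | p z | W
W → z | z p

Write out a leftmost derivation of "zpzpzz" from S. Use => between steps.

S => WGW => zpGW => zpGzW => zpWzW => zpzpzW => zpzpzz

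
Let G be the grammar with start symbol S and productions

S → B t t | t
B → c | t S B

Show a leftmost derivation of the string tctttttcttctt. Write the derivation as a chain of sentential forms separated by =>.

S => Btt => tSBtt => tBttBtt => tcttBtt => tctttSBtt => tcttttBtt => tctttttSBtt => tctttttBttBtt => tctttttcttBtt => tctttttcttctt

S => Btt   [S → B t t]
Btt => tSBtt   [B → t S B]
tSBtt => tBttBtt   [S → B t t]
tBttBtt => tcttBtt   [B → c]
tcttBtt => tctttSBtt   [B → t S B]
tctttSBtt => tcttttBtt   [S → t]
tcttttBtt => tctttttSBtt   [B → t S B]
tctttttSBtt => tctttttBttBtt   [S → B t t]
tctttttBttBtt => tctttttcttBtt   [B → c]
tctttttcttBtt => tctttttcttctt   [B → c]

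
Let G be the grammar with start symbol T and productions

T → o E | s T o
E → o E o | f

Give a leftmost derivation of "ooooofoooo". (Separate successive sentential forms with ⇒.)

T ⇒ oE   [T → o E]
oE ⇒ ooEo   [E → o E o]
ooEo ⇒ oooEoo   [E → o E o]
oooEoo ⇒ ooooEooo   [E → o E o]
ooooEooo ⇒ oooooEoooo   [E → o E o]
oooooEoooo ⇒ ooooofoooo   [E → f]

T⇒oE⇒ooEo⇒oooEoo⇒ooooEooo⇒oooooEoooo⇒ooooofoooo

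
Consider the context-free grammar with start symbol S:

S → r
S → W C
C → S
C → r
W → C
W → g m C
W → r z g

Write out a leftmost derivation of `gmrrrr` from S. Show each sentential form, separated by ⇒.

S ⇒ WC   [S → W C]
WC ⇒ CC   [W → C]
CC ⇒ SC   [C → S]
SC ⇒ WCC   [S → W C]
WCC ⇒ gmCCC   [W → g m C]
gmCCC ⇒ gmrCC   [C → r]
gmrCC ⇒ gmrSC   [C → S]
gmrSC ⇒ gmrWCC   [S → W C]
gmrWCC ⇒ gmrCCC   [W → C]
gmrCCC ⇒ gmrrCC   [C → r]
gmrrCC ⇒ gmrrrC   [C → r]
gmrrrC ⇒ gmrrrr   [C → r]

S ⇒ WC ⇒ CC ⇒ SC ⇒ WCC ⇒ gmCCC ⇒ gmrCC ⇒ gmrSC ⇒ gmrWCC ⇒ gmrCCC ⇒ gmrrCC ⇒ gmrrrC ⇒ gmrrrr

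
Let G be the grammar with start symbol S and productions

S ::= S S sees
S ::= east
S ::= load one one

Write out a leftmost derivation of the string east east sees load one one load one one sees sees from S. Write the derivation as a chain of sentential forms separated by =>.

S => S S sees => S S sees S sees => east S sees S sees => east east sees S sees => east east sees S S sees sees => east east sees load one one S sees sees => east east sees load one one load one one sees sees

S => S S sees   [S ::= S S sees]
S S sees => S S sees S sees   [S ::= S S sees]
S S sees S sees => east S sees S sees   [S ::= east]
east S sees S sees => east east sees S sees   [S ::= east]
east east sees S sees => east east sees S S sees sees   [S ::= S S sees]
east east sees S S sees sees => east east sees load one one S sees sees   [S ::= load one one]
east east sees load one one S sees sees => east east sees load one one load one one sees sees   [S ::= load one one]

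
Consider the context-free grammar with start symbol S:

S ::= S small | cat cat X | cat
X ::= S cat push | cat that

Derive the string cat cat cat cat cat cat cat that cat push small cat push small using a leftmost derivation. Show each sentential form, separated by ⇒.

S ⇒ S small ⇒ cat cat X small ⇒ cat cat S cat push small ⇒ cat cat S small cat push small ⇒ cat cat cat cat X small cat push small ⇒ cat cat cat cat S cat push small cat push small ⇒ cat cat cat cat cat cat X cat push small cat push small ⇒ cat cat cat cat cat cat cat that cat push small cat push small

S ⇒ S small   [S ::= S small]
S small ⇒ cat cat X small   [S ::= cat cat X]
cat cat X small ⇒ cat cat S cat push small   [X ::= S cat push]
cat cat S cat push small ⇒ cat cat S small cat push small   [S ::= S small]
cat cat S small cat push small ⇒ cat cat cat cat X small cat push small   [S ::= cat cat X]
cat cat cat cat X small cat push small ⇒ cat cat cat cat S cat push small cat push small   [X ::= S cat push]
cat cat cat cat S cat push small cat push small ⇒ cat cat cat cat cat cat X cat push small cat push small   [S ::= cat cat X]
cat cat cat cat cat cat X cat push small cat push small ⇒ cat cat cat cat cat cat cat that cat push small cat push small   [X ::= cat that]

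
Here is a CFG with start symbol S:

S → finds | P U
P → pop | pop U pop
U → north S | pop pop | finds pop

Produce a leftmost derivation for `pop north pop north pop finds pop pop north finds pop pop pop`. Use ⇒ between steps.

S ⇒ P U ⇒ pop U pop U ⇒ pop north S pop U ⇒ pop north P U pop U ⇒ pop north pop U pop U ⇒ pop north pop north S pop U ⇒ pop north pop north P U pop U ⇒ pop north pop north pop U pop U pop U ⇒ pop north pop north pop finds pop pop U pop U ⇒ pop north pop north pop finds pop pop north S pop U ⇒ pop north pop north pop finds pop pop north finds pop U ⇒ pop north pop north pop finds pop pop north finds pop pop pop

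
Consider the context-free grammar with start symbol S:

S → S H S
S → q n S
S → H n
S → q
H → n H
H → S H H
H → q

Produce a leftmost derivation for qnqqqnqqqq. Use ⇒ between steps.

S ⇒ SHS   [S → S H S]
SHS ⇒ SHSHS   [S → S H S]
SHSHS ⇒ qnSHSHS   [S → q n S]
qnSHSHS ⇒ qnHnHSHS   [S → H n]
qnHnHSHS ⇒ qnSHHnHSHS   [H → S H H]
qnSHHnHSHS ⇒ qnqHHnHSHS   [S → q]
qnqHHnHSHS ⇒ qnqqHnHSHS   [H → q]
qnqqHnHSHS ⇒ qnqqqnHSHS   [H → q]
qnqqqnHSHS ⇒ qnqqqnqSHS   [H → q]
qnqqqnqSHS ⇒ qnqqqnqqHS   [S → q]
qnqqqnqqHS ⇒ qnqqqnqqqS   [H → q]
qnqqqnqqqS ⇒ qnqqqnqqqq   [S → q]

S⇒SHS⇒SHSHS⇒qnSHSHS⇒qnHnHSHS⇒qnSHHnHSHS⇒qnqHHnHSHS⇒qnqqHnHSHS⇒qnqqqnHSHS⇒qnqqqnqSHS⇒qnqqqnqqHS⇒qnqqqnqqqS⇒qnqqqnqqqq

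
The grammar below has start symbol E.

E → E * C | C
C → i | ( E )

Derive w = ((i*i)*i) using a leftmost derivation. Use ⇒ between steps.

E ⇒ C ⇒ (E) ⇒ (E*C) ⇒ (C*C) ⇒ ((E)*C) ⇒ ((E*C)*C) ⇒ ((C*C)*C) ⇒ ((i*C)*C) ⇒ ((i*i)*C) ⇒ ((i*i)*i)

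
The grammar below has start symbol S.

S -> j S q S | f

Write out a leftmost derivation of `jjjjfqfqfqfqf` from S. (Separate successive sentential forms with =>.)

S => jSqS => jjSqSqS => jjjSqSqSqS => jjjjSqSqSqSqS => jjjjfqSqSqSqS => jjjjfqfqSqSqS => jjjjfqfqfqSqS => jjjjfqfqfqfqS => jjjjfqfqfqfqf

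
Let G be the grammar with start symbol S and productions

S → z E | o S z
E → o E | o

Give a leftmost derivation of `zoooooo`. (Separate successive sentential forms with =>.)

S => zE => zoE => zooE => zoooE => zooooE => zoooooE => zoooooo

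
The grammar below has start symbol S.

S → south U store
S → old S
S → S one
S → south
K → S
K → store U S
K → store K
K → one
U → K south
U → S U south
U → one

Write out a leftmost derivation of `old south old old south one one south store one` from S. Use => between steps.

S => old S => old S one => old south U store one => old south S U south store one => old south old S U south store one => old south old S one U south store one => old south old old S one U south store one => old south old old south one U south store one => old south old old south one one south store one

S => old S   [S → old S]
old S => old S one   [S → S one]
old S one => old south U store one   [S → south U store]
old south U store one => old south S U south store one   [U → S U south]
old south S U south store one => old south old S U south store one   [S → old S]
old south old S U south store one => old south old S one U south store one   [S → S one]
old south old S one U south store one => old south old old S one U south store one   [S → old S]
old south old old S one U south store one => old south old old south one U south store one   [S → south]
old south old old south one U south store one => old south old old south one one south store one   [U → one]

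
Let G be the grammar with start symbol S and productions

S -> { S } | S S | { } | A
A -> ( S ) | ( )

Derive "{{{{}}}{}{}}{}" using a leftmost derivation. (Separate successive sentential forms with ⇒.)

S ⇒ SS   [S -> S S]
SS ⇒ {S}S   [S -> { S }]
{S}S ⇒ {SS}S   [S -> S S]
{SS}S ⇒ {{S}S}S   [S -> { S }]
{{S}S}S ⇒ {{{S}}S}S   [S -> { S }]
{{{S}}S}S ⇒ {{{{}}}S}S   [S -> { }]
{{{{}}}S}S ⇒ {{{{}}}SS}S   [S -> S S]
{{{{}}}SS}S ⇒ {{{{}}}{}S}S   [S -> { }]
{{{{}}}{}S}S ⇒ {{{{}}}{}{}}S   [S -> { }]
{{{{}}}{}{}}S ⇒ {{{{}}}{}{}}{}   [S -> { }]

S⇒SS⇒{S}S⇒{SS}S⇒{{S}S}S⇒{{{S}}S}S⇒{{{{}}}S}S⇒{{{{}}}SS}S⇒{{{{}}}{}S}S⇒{{{{}}}{}{}}S⇒{{{{}}}{}{}}{}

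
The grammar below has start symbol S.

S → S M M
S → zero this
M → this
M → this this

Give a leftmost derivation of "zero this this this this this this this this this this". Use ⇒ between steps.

S ⇒ S M M ⇒ S M M M M ⇒ S M M M M M M ⇒ zero this M M M M M M ⇒ zero this this M M M M M ⇒ zero this this this M M M M ⇒ zero this this this this this M M M ⇒ zero this this this this this this M M ⇒ zero this this this this this this this this M ⇒ zero this this this this this this this this this this

S ⇒ S M M   [S → S M M]
S M M ⇒ S M M M M   [S → S M M]
S M M M M ⇒ S M M M M M M   [S → S M M]
S M M M M M M ⇒ zero this M M M M M M   [S → zero this]
zero this M M M M M M ⇒ zero this this M M M M M   [M → this]
zero this this M M M M M ⇒ zero this this this M M M M   [M → this]
zero this this this M M M M ⇒ zero this this this this this M M M   [M → this this]
zero this this this this this M M M ⇒ zero this this this this this this M M   [M → this]
zero this this this this this this M M ⇒ zero this this this this this this this this M   [M → this this]
zero this this this this this this this this M ⇒ zero this this this this this this this this this this   [M → this this]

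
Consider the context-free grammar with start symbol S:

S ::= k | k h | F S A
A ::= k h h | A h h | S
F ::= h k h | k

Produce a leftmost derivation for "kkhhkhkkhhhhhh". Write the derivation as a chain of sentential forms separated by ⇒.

S⇒FSA⇒kSA⇒kkhA⇒kkhAhh⇒kkhShh⇒kkhFSAhh⇒kkhhkhSAhh⇒kkhhkhkAhh⇒kkhhkhkAhhhh⇒kkhhkhkkhhhhhh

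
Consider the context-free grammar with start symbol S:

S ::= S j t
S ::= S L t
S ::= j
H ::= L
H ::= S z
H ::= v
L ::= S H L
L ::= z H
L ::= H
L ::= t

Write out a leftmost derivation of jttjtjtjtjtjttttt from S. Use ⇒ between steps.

S ⇒ SLt ⇒ SLtLt ⇒ SjtLtLt ⇒ SjtjtLtLt ⇒ SjtjtjtLtLt ⇒ SjtjtjtjtLtLt ⇒ SjtjtjtjtjtLtLt ⇒ SLtjtjtjtjtjtLtLt ⇒ jLtjtjtjtjtjtLtLt ⇒ jttjtjtjtjtjtLtLt ⇒ jttjtjtjtjtjtttLt ⇒ jttjtjtjtjtjttttt

S ⇒ SLt   [S ::= S L t]
SLt ⇒ SLtLt   [S ::= S L t]
SLtLt ⇒ SjtLtLt   [S ::= S j t]
SjtLtLt ⇒ SjtjtLtLt   [S ::= S j t]
SjtjtLtLt ⇒ SjtjtjtLtLt   [S ::= S j t]
SjtjtjtLtLt ⇒ SjtjtjtjtLtLt   [S ::= S j t]
SjtjtjtjtLtLt ⇒ SjtjtjtjtjtLtLt   [S ::= S j t]
SjtjtjtjtjtLtLt ⇒ SLtjtjtjtjtjtLtLt   [S ::= S L t]
SLtjtjtjtjtjtLtLt ⇒ jLtjtjtjtjtjtLtLt   [S ::= j]
jLtjtjtjtjtjtLtLt ⇒ jttjtjtjtjtjtLtLt   [L ::= t]
jttjtjtjtjtjtLtLt ⇒ jttjtjtjtjtjtttLt   [L ::= t]
jttjtjtjtjtjtttLt ⇒ jttjtjtjtjtjttttt   [L ::= t]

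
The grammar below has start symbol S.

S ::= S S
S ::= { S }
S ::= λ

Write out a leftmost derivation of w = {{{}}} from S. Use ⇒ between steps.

S ⇒ {S} ⇒ {SS} ⇒ {{S}S} ⇒ {{{S}}S} ⇒ {{{}}S} ⇒ {{{}}}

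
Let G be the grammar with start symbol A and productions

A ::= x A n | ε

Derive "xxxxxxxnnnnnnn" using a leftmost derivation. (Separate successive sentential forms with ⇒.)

A ⇒ xAn   [A ::= x A n]
xAn ⇒ xxAnn   [A ::= x A n]
xxAnn ⇒ xxxAnnn   [A ::= x A n]
xxxAnnn ⇒ xxxxAnnnn   [A ::= x A n]
xxxxAnnnn ⇒ xxxxxAnnnnn   [A ::= x A n]
xxxxxAnnnnn ⇒ xxxxxxAnnnnnn   [A ::= x A n]
xxxxxxAnnnnnn ⇒ xxxxxxxAnnnnnnn   [A ::= x A n]
xxxxxxxAnnnnnnn ⇒ xxxxxxxnnnnnnn   [A ::= ε]

A ⇒ xAn ⇒ xxAnn ⇒ xxxAnnn ⇒ xxxxAnnnn ⇒ xxxxxAnnnnn ⇒ xxxxxxAnnnnnn ⇒ xxxxxxxAnnnnnnn ⇒ xxxxxxxnnnnnnn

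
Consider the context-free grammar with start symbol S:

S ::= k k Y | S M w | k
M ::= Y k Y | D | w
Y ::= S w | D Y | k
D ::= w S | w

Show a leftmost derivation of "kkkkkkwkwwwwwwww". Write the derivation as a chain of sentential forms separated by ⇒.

S ⇒ SMw   [S ::= S M w]
SMw ⇒ kkYMw   [S ::= k k Y]
kkYMw ⇒ kkSwMw   [Y ::= S w]
kkSwMw ⇒ kkkkYwMw   [S ::= k k Y]
kkkkYwMw ⇒ kkkkSwwMw   [Y ::= S w]
kkkkSwwMw ⇒ kkkkSMwwwMw   [S ::= S M w]
kkkkSMwwwMw ⇒ kkkkSMwMwwwMw   [S ::= S M w]
kkkkSMwMwwwMw ⇒ kkkkkkYMwMwwwMw   [S ::= k k Y]
kkkkkkYMwMwwwMw ⇒ kkkkkkDYMwMwwwMw   [Y ::= D Y]
kkkkkkDYMwMwwwMw ⇒ kkkkkkwYMwMwwwMw   [D ::= w]
kkkkkkwYMwMwwwMw ⇒ kkkkkkwkMwMwwwMw   [Y ::= k]
kkkkkkwkMwMwwwMw ⇒ kkkkkkwkwwMwwwMw   [M ::= w]
kkkkkkwkwwMwwwMw ⇒ kkkkkkwkwwwwwwMw   [M ::= w]
kkkkkkwkwwwwwwMw ⇒ kkkkkkwkwwwwwwww   [M ::= w]

S ⇒ SMw ⇒ kkYMw ⇒ kkSwMw ⇒ kkkkYwMw ⇒ kkkkSwwMw ⇒ kkkkSMwwwMw ⇒ kkkkSMwMwwwMw ⇒ kkkkkkYMwMwwwMw ⇒ kkkkkkDYMwMwwwMw ⇒ kkkkkkwYMwMwwwMw ⇒ kkkkkkwkMwMwwwMw ⇒ kkkkkkwkwwMwwwMw ⇒ kkkkkkwkwwwwwwMw ⇒ kkkkkkwkwwwwwwww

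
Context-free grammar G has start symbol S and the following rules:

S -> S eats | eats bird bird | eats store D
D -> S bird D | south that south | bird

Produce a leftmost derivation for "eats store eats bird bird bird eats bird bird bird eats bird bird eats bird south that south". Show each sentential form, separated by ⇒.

S ⇒ eats store D ⇒ eats store S bird D ⇒ eats store eats bird bird bird D ⇒ eats store eats bird bird bird S bird D ⇒ eats store eats bird bird bird eats bird bird bird D ⇒ eats store eats bird bird bird eats bird bird bird S bird D ⇒ eats store eats bird bird bird eats bird bird bird S eats bird D ⇒ eats store eats bird bird bird eats bird bird bird eats bird bird eats bird D ⇒ eats store eats bird bird bird eats bird bird bird eats bird bird eats bird south that south

S ⇒ eats store D   [S -> eats store D]
eats store D ⇒ eats store S bird D   [D -> S bird D]
eats store S bird D ⇒ eats store eats bird bird bird D   [S -> eats bird bird]
eats store eats bird bird bird D ⇒ eats store eats bird bird bird S bird D   [D -> S bird D]
eats store eats bird bird bird S bird D ⇒ eats store eats bird bird bird eats bird bird bird D   [S -> eats bird bird]
eats store eats bird bird bird eats bird bird bird D ⇒ eats store eats bird bird bird eats bird bird bird S bird D   [D -> S bird D]
eats store eats bird bird bird eats bird bird bird S bird D ⇒ eats store eats bird bird bird eats bird bird bird S eats bird D   [S -> S eats]
eats store eats bird bird bird eats bird bird bird S eats bird D ⇒ eats store eats bird bird bird eats bird bird bird eats bird bird eats bird D   [S -> eats bird bird]
eats store eats bird bird bird eats bird bird bird eats bird bird eats bird D ⇒ eats store eats bird bird bird eats bird bird bird eats bird bird eats bird south that south   [D -> south that south]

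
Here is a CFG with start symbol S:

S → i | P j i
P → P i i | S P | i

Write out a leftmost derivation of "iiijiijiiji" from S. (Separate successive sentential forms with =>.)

S => Pji => SPji => PjiPji => SPjiPji => PjiPjiPji => PiijiPjiPji => iiijiPjiPji => iiijiijiPji => iiijiijiiji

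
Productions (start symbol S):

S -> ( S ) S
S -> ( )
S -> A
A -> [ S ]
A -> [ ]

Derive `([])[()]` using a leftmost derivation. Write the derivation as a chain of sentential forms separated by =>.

S => (S)S => (A)S => ([])S => ([])A => ([])[S] => ([])[()]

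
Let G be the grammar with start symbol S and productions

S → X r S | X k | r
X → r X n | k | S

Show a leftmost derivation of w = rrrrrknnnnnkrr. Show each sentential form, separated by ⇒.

S ⇒ XrS ⇒ SrS ⇒ XkrS ⇒ rXnkrS ⇒ rrXnnkrS ⇒ rrrXnnnkrS ⇒ rrrrXnnnnkrS ⇒ rrrrrXnnnnnkrS ⇒ rrrrrknnnnnkrS ⇒ rrrrrknnnnnkrr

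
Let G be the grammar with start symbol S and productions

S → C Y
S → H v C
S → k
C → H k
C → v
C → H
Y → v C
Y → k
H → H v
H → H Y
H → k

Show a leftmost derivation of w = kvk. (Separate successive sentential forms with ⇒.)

S ⇒ CY ⇒ HY ⇒ HvY ⇒ kvY ⇒ kvk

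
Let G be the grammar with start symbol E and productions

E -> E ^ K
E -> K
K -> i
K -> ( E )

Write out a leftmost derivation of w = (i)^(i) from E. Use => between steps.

E=>E^K=>K^K=>(E)^K=>(K)^K=>(i)^K=>(i)^(E)=>(i)^(K)=>(i)^(i)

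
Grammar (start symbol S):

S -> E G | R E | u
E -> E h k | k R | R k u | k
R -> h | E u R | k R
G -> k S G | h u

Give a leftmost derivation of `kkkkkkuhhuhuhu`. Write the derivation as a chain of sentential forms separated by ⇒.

S⇒EG⇒kG⇒kkSG⇒kkEGG⇒kkkGG⇒kkkkSGG⇒kkkkEGGG⇒kkkkkRGGG⇒kkkkkEuRGGG⇒kkkkkkuRGGG⇒kkkkkkuhGGG⇒kkkkkkuhhuGG⇒kkkkkkuhhuhuG⇒kkkkkkuhhuhuhu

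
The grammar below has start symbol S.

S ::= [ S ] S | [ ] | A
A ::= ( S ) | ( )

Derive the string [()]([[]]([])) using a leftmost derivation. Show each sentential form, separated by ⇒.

S ⇒ [S]S ⇒ [A]S ⇒ [()]S ⇒ [()]A ⇒ [()](S) ⇒ [()]([S]S) ⇒ [()]([[]]S) ⇒ [()]([[]]A) ⇒ [()]([[]](S)) ⇒ [()]([[]]([]))

S ⇒ [S]S   [S ::= [ S ] S]
[S]S ⇒ [A]S   [S ::= A]
[A]S ⇒ [()]S   [A ::= ( )]
[()]S ⇒ [()]A   [S ::= A]
[()]A ⇒ [()](S)   [A ::= ( S )]
[()](S) ⇒ [()]([S]S)   [S ::= [ S ] S]
[()]([S]S) ⇒ [()]([[]]S)   [S ::= [ ]]
[()]([[]]S) ⇒ [()]([[]]A)   [S ::= A]
[()]([[]]A) ⇒ [()]([[]](S))   [A ::= ( S )]
[()]([[]](S)) ⇒ [()]([[]]([]))   [S ::= [ ]]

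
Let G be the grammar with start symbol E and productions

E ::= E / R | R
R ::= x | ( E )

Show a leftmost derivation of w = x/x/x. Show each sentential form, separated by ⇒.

E⇒E/R⇒E/R/R⇒R/R/R⇒x/R/R⇒x/x/R⇒x/x/x

E ⇒ E/R   [E ::= E / R]
E/R ⇒ E/R/R   [E ::= E / R]
E/R/R ⇒ R/R/R   [E ::= R]
R/R/R ⇒ x/R/R   [R ::= x]
x/R/R ⇒ x/x/R   [R ::= x]
x/x/R ⇒ x/x/x   [R ::= x]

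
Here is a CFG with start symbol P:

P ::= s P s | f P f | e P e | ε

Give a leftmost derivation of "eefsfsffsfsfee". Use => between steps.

P => ePe   [P ::= e P e]
ePe => eePee   [P ::= e P e]
eePee => eefPfee   [P ::= f P f]
eefPfee => eefsPsfee   [P ::= s P s]
eefsPsfee => eefsfPfsfee   [P ::= f P f]
eefsfPfsfee => eefsfsPsfsfee   [P ::= s P s]
eefsfsPsfsfee => eefsfsfPfsfsfee   [P ::= f P f]
eefsfsfPfsfsfee => eefsfsffsfsfee   [P ::= ε]

P => ePe => eePee => eefPfee => eefsPsfee => eefsfPfsfee => eefsfsPsfsfee => eefsfsfPfsfsfee => eefsfsffsfsfee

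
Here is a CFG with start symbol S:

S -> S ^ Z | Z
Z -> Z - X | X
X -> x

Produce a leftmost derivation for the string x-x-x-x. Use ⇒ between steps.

S⇒Z⇒Z-X⇒Z-X-X⇒Z-X-X-X⇒X-X-X-X⇒x-X-X-X⇒x-x-X-X⇒x-x-x-X⇒x-x-x-x

S ⇒ Z   [S -> Z]
Z ⇒ Z-X   [Z -> Z - X]
Z-X ⇒ Z-X-X   [Z -> Z - X]
Z-X-X ⇒ Z-X-X-X   [Z -> Z - X]
Z-X-X-X ⇒ X-X-X-X   [Z -> X]
X-X-X-X ⇒ x-X-X-X   [X -> x]
x-X-X-X ⇒ x-x-X-X   [X -> x]
x-x-X-X ⇒ x-x-x-X   [X -> x]
x-x-x-X ⇒ x-x-x-x   [X -> x]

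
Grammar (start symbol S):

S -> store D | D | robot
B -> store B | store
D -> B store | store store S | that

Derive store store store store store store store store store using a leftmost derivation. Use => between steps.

S => store D => store store store S => store store store store D => store store store store B store => store store store store store B store => store store store store store store B store => store store store store store store store B store => store store store store store store store store store

S => store D   [S -> store D]
store D => store store store S   [D -> store store S]
store store store S => store store store store D   [S -> store D]
store store store store D => store store store store B store   [D -> B store]
store store store store B store => store store store store store B store   [B -> store B]
store store store store store B store => store store store store store store B store   [B -> store B]
store store store store store store B store => store store store store store store store B store   [B -> store B]
store store store store store store store B store => store store store store store store store store store   [B -> store]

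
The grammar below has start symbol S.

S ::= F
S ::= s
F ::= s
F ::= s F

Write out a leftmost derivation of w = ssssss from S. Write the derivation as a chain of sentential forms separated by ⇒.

S ⇒ F ⇒ sF ⇒ ssF ⇒ sssF ⇒ ssssF ⇒ sssssF ⇒ ssssss

S ⇒ F   [S ::= F]
F ⇒ sF   [F ::= s F]
sF ⇒ ssF   [F ::= s F]
ssF ⇒ sssF   [F ::= s F]
sssF ⇒ ssssF   [F ::= s F]
ssssF ⇒ sssssF   [F ::= s F]
sssssF ⇒ ssssss   [F ::= s]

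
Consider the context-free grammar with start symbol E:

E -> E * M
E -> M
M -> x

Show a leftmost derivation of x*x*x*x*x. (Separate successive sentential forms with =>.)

E => E*M => E*M*M => E*M*M*M => E*M*M*M*M => M*M*M*M*M => x*M*M*M*M => x*x*M*M*M => x*x*x*M*M => x*x*x*x*M => x*x*x*x*x

E => E*M   [E -> E * M]
E*M => E*M*M   [E -> E * M]
E*M*M => E*M*M*M   [E -> E * M]
E*M*M*M => E*M*M*M*M   [E -> E * M]
E*M*M*M*M => M*M*M*M*M   [E -> M]
M*M*M*M*M => x*M*M*M*M   [M -> x]
x*M*M*M*M => x*x*M*M*M   [M -> x]
x*x*M*M*M => x*x*x*M*M   [M -> x]
x*x*x*M*M => x*x*x*x*M   [M -> x]
x*x*x*x*M => x*x*x*x*x   [M -> x]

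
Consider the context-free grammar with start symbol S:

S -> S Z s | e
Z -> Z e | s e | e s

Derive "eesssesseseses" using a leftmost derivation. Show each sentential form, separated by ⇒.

S ⇒ SZs   [S -> S Z s]
SZs ⇒ SZsZs   [S -> S Z s]
SZsZs ⇒ SZsZsZs   [S -> S Z s]
SZsZsZs ⇒ SZsZsZsZs   [S -> S Z s]
SZsZsZsZs ⇒ eZsZsZsZs   [S -> e]
eZsZsZsZs ⇒ eessZsZsZs   [Z -> e s]
eessZsZsZs ⇒ eesssesZsZs   [Z -> s e]
eesssesZsZs ⇒ eesssessesZs   [Z -> s e]
eesssessesZs ⇒ eesssessesZes   [Z -> Z e]
eesssessesZes ⇒ eesssesseseses   [Z -> e s]

S ⇒ SZs ⇒ SZsZs ⇒ SZsZsZs ⇒ SZsZsZsZs ⇒ eZsZsZsZs ⇒ eessZsZsZs ⇒ eesssesZsZs ⇒ eesssessesZs ⇒ eesssessesZes ⇒ eesssesseseses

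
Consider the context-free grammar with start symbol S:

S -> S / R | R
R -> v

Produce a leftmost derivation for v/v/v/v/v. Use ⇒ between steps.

S ⇒ S/R ⇒ S/R/R ⇒ S/R/R/R ⇒ S/R/R/R/R ⇒ R/R/R/R/R ⇒ v/R/R/R/R ⇒ v/v/R/R/R ⇒ v/v/v/R/R ⇒ v/v/v/v/R ⇒ v/v/v/v/v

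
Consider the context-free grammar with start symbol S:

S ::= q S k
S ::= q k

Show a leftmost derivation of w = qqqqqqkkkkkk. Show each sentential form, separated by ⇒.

S ⇒ qSk   [S ::= q S k]
qSk ⇒ qqSkk   [S ::= q S k]
qqSkk ⇒ qqqSkkk   [S ::= q S k]
qqqSkkk ⇒ qqqqSkkkk   [S ::= q S k]
qqqqSkkkk ⇒ qqqqqSkkkkk   [S ::= q S k]
qqqqqSkkkkk ⇒ qqqqqqkkkkkk   [S ::= q k]

S⇒qSk⇒qqSkk⇒qqqSkkk⇒qqqqSkkkk⇒qqqqqSkkkkk⇒qqqqqqkkkkkk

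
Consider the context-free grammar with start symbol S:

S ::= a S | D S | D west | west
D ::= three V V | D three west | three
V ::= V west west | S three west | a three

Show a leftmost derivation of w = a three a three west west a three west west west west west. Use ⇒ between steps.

S ⇒ a S   [S ::= a S]
a S ⇒ a D S   [S ::= D S]
a D S ⇒ a three V V S   [D ::= three V V]
a three V V S ⇒ a three V west west V S   [V ::= V west west]
a three V west west V S ⇒ a three a three west west V S   [V ::= a three]
a three a three west west V S ⇒ a three a three west west V west west S   [V ::= V west west]
a three a three west west V west west S ⇒ a three a three west west V west west west west S   [V ::= V west west]
a three a three west west V west west west west S ⇒ a three a three west west a three west west west west S   [V ::= a three]
a three a three west west a three west west west west S ⇒ a three a three west west a three west west west west west   [S ::= west]

S ⇒ a S ⇒ a D S ⇒ a three V V S ⇒ a three V west west V S ⇒ a three a three west west V S ⇒ a three a three west west V west west S ⇒ a three a three west west V west west west west S ⇒ a three a three west west a three west west west west S ⇒ a three a three west west a three west west west west west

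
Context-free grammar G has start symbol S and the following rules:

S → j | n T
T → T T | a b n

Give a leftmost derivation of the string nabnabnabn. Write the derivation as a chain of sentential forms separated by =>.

S => nT => nTT => nabnT => nabnTT => nabnabnT => nabnabnabn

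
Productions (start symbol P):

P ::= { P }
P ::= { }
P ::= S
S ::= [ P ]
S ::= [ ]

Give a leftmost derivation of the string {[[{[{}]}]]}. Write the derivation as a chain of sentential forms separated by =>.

P => {P} => {S} => {[P]} => {[S]} => {[[P]]} => {[[{P}]]} => {[[{S}]]} => {[[{[P]}]]} => {[[{[{}]}]]}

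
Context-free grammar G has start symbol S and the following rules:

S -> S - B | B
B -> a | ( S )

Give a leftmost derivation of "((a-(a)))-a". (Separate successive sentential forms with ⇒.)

S ⇒ S-B   [S -> S - B]
S-B ⇒ B-B   [S -> B]
B-B ⇒ (S)-B   [B -> ( S )]
(S)-B ⇒ (B)-B   [S -> B]
(B)-B ⇒ ((S))-B   [B -> ( S )]
((S))-B ⇒ ((S-B))-B   [S -> S - B]
((S-B))-B ⇒ ((B-B))-B   [S -> B]
((B-B))-B ⇒ ((a-B))-B   [B -> a]
((a-B))-B ⇒ ((a-(S)))-B   [B -> ( S )]
((a-(S)))-B ⇒ ((a-(B)))-B   [S -> B]
((a-(B)))-B ⇒ ((a-(a)))-B   [B -> a]
((a-(a)))-B ⇒ ((a-(a)))-a   [B -> a]

S ⇒ S-B ⇒ B-B ⇒ (S)-B ⇒ (B)-B ⇒ ((S))-B ⇒ ((S-B))-B ⇒ ((B-B))-B ⇒ ((a-B))-B ⇒ ((a-(S)))-B ⇒ ((a-(B)))-B ⇒ ((a-(a)))-B ⇒ ((a-(a)))-a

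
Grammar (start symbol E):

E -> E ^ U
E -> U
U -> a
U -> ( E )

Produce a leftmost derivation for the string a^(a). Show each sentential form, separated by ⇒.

E ⇒ E^U ⇒ U^U ⇒ a^U ⇒ a^(E) ⇒ a^(U) ⇒ a^(a)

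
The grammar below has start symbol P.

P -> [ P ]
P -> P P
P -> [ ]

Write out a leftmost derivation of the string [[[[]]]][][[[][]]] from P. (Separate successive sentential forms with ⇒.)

P⇒PP⇒[P]P⇒[[P]]P⇒[[[P]]]P⇒[[[[]]]]P⇒[[[[]]]]PP⇒[[[[]]]][]P⇒[[[[]]]][][P]⇒[[[[]]]][][[P]]⇒[[[[]]]][][[PP]]⇒[[[[]]]][][[[]P]]⇒[[[[]]]][][[[][]]]

P ⇒ PP   [P -> P P]
PP ⇒ [P]P   [P -> [ P ]]
[P]P ⇒ [[P]]P   [P -> [ P ]]
[[P]]P ⇒ [[[P]]]P   [P -> [ P ]]
[[[P]]]P ⇒ [[[[]]]]P   [P -> [ ]]
[[[[]]]]P ⇒ [[[[]]]]PP   [P -> P P]
[[[[]]]]PP ⇒ [[[[]]]][]P   [P -> [ ]]
[[[[]]]][]P ⇒ [[[[]]]][][P]   [P -> [ P ]]
[[[[]]]][][P] ⇒ [[[[]]]][][[P]]   [P -> [ P ]]
[[[[]]]][][[P]] ⇒ [[[[]]]][][[PP]]   [P -> P P]
[[[[]]]][][[PP]] ⇒ [[[[]]]][][[[]P]]   [P -> [ ]]
[[[[]]]][][[[]P]] ⇒ [[[[]]]][][[[][]]]   [P -> [ ]]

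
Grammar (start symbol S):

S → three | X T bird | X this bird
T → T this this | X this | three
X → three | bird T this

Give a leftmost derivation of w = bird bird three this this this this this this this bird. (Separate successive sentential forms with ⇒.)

S ⇒ X this bird ⇒ bird T this this bird ⇒ bird X this this this bird ⇒ bird bird T this this this this bird ⇒ bird bird T this this this this this this bird ⇒ bird bird X this this this this this this this bird ⇒ bird bird three this this this this this this this bird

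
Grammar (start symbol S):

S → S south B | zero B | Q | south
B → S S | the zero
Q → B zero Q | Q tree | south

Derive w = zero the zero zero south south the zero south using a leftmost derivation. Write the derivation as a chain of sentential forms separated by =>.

S => zero B   [S → zero B]
zero B => zero S S   [B → S S]
zero S S => zero S south B S   [S → S south B]
zero S south B S => zero Q south B S   [S → Q]
zero Q south B S => zero B zero Q south B S   [Q → B zero Q]
zero B zero Q south B S => zero the zero zero Q south B S   [B → the zero]
zero the zero zero Q south B S => zero the zero zero south south B S   [Q → south]
zero the zero zero south south B S => zero the zero zero south south the zero S   [B → the zero]
zero the zero zero south south the zero S => zero the zero zero south south the zero south   [S → south]

S => zero B => zero S S => zero S south B S => zero Q south B S => zero B zero Q south B S => zero the zero zero Q south B S => zero the zero zero south south B S => zero the zero zero south south the zero S => zero the zero zero south south the zero south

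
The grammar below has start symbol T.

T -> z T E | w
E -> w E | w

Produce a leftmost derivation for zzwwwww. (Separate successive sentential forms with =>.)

T => zTE => zzTEE => zzwEE => zzwwEE => zzwwwEE => zzwwwwE => zzwwwww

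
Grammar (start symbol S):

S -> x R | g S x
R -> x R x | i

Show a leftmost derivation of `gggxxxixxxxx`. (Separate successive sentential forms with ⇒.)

S ⇒ gSx ⇒ ggSxx ⇒ gggSxxx ⇒ gggxRxxx ⇒ gggxxRxxxx ⇒ gggxxxRxxxxx ⇒ gggxxxixxxxx

S ⇒ gSx   [S -> g S x]
gSx ⇒ ggSxx   [S -> g S x]
ggSxx ⇒ gggSxxx   [S -> g S x]
gggSxxx ⇒ gggxRxxx   [S -> x R]
gggxRxxx ⇒ gggxxRxxxx   [R -> x R x]
gggxxRxxxx ⇒ gggxxxRxxxxx   [R -> x R x]
gggxxxRxxxxx ⇒ gggxxxixxxxx   [R -> i]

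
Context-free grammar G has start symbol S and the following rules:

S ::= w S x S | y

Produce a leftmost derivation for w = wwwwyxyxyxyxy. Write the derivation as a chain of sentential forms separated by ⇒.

S ⇒ wSxS   [S ::= w S x S]
wSxS ⇒ wwSxSxS   [S ::= w S x S]
wwSxSxS ⇒ wwwSxSxSxS   [S ::= w S x S]
wwwSxSxSxS ⇒ wwwwSxSxSxSxS   [S ::= w S x S]
wwwwSxSxSxSxS ⇒ wwwwyxSxSxSxS   [S ::= y]
wwwwyxSxSxSxS ⇒ wwwwyxyxSxSxS   [S ::= y]
wwwwyxyxSxSxS ⇒ wwwwyxyxyxSxS   [S ::= y]
wwwwyxyxyxSxS ⇒ wwwwyxyxyxyxS   [S ::= y]
wwwwyxyxyxyxS ⇒ wwwwyxyxyxyxy   [S ::= y]

S ⇒ wSxS ⇒ wwSxSxS ⇒ wwwSxSxSxS ⇒ wwwwSxSxSxSxS ⇒ wwwwyxSxSxSxS ⇒ wwwwyxyxSxSxS ⇒ wwwwyxyxyxSxS ⇒ wwwwyxyxyxyxS ⇒ wwwwyxyxyxyxy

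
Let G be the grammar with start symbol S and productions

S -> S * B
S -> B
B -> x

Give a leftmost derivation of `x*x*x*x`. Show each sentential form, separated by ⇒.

S ⇒ S*B ⇒ S*B*B ⇒ S*B*B*B ⇒ B*B*B*B ⇒ x*B*B*B ⇒ x*x*B*B ⇒ x*x*x*B ⇒ x*x*x*x

S ⇒ S*B   [S -> S * B]
S*B ⇒ S*B*B   [S -> S * B]
S*B*B ⇒ S*B*B*B   [S -> S * B]
S*B*B*B ⇒ B*B*B*B   [S -> B]
B*B*B*B ⇒ x*B*B*B   [B -> x]
x*B*B*B ⇒ x*x*B*B   [B -> x]
x*x*B*B ⇒ x*x*x*B   [B -> x]
x*x*x*B ⇒ x*x*x*x   [B -> x]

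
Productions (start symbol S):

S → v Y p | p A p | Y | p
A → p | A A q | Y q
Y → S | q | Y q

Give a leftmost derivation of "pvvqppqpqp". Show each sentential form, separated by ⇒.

S ⇒ pAp ⇒ pAAqp ⇒ pYqAqp ⇒ pSqAqp ⇒ pvYpqAqp ⇒ pvSpqAqp ⇒ pvvYppqAqp ⇒ pvvqppqAqp ⇒ pvvqppqpqp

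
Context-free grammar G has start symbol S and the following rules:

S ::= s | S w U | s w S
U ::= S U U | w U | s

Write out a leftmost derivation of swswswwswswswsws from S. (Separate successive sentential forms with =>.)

S => SwU   [S ::= S w U]
SwU => SwUwU   [S ::= S w U]
SwUwU => swSwUwU   [S ::= s w S]
swSwUwU => swswSwUwU   [S ::= s w S]
swswSwUwU => swswSwUwUwU   [S ::= S w U]
swswSwUwUwU => swswSwUwUwUwU   [S ::= S w U]
swswSwUwUwUwU => swswSwUwUwUwUwU   [S ::= S w U]
swswSwUwUwUwUwU => swswswUwUwUwUwU   [S ::= s]
swswswUwUwUwUwU => swswswwUwUwUwUwU   [U ::= w U]
swswswwUwUwUwUwU => swswswwswUwUwUwU   [U ::= s]
swswswwswUwUwUwU => swswswwswswUwUwU   [U ::= s]
swswswwswswUwUwU => swswswwswswswUwU   [U ::= s]
swswswwswswswUwU => swswswwswswswswU   [U ::= s]
swswswwswswswswU => swswswwswswswsws   [U ::= s]

S=>SwU=>SwUwU=>swSwUwU=>swswSwUwU=>swswSwUwUwU=>swswSwUwUwUwU=>swswSwUwUwUwUwU=>swswswUwUwUwUwU=>swswswwUwUwUwUwU=>swswswwswUwUwUwU=>swswswwswswUwUwU=>swswswwswswswUwU=>swswswwswswswswU=>swswswwswswswsws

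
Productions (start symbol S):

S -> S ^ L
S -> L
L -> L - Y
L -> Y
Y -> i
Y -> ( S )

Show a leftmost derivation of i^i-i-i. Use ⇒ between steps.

S⇒S^L⇒L^L⇒Y^L⇒i^L⇒i^L-Y⇒i^L-Y-Y⇒i^Y-Y-Y⇒i^i-Y-Y⇒i^i-i-Y⇒i^i-i-i

S ⇒ S^L   [S -> S ^ L]
S^L ⇒ L^L   [S -> L]
L^L ⇒ Y^L   [L -> Y]
Y^L ⇒ i^L   [Y -> i]
i^L ⇒ i^L-Y   [L -> L - Y]
i^L-Y ⇒ i^L-Y-Y   [L -> L - Y]
i^L-Y-Y ⇒ i^Y-Y-Y   [L -> Y]
i^Y-Y-Y ⇒ i^i-Y-Y   [Y -> i]
i^i-Y-Y ⇒ i^i-i-Y   [Y -> i]
i^i-i-Y ⇒ i^i-i-i   [Y -> i]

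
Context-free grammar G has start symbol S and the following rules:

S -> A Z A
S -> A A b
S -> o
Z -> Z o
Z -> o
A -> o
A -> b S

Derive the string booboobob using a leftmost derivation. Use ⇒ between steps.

S ⇒ AAb   [S -> A A b]
AAb ⇒ bSAb   [A -> b S]
bSAb ⇒ bAZAAb   [S -> A Z A]
bAZAAb ⇒ boZAAb   [A -> o]
boZAAb ⇒ booAAb   [Z -> o]
booAAb ⇒ boobSAb   [A -> b S]
boobSAb ⇒ boobAAbAb   [S -> A A b]
boobAAbAb ⇒ booboAbAb   [A -> o]
booboAbAb ⇒ booboobAb   [A -> o]
booboobAb ⇒ booboobob   [A -> o]

S ⇒ AAb ⇒ bSAb ⇒ bAZAAb ⇒ boZAAb ⇒ booAAb ⇒ boobSAb ⇒ boobAAbAb ⇒ booboAbAb ⇒ booboobAb ⇒ booboobob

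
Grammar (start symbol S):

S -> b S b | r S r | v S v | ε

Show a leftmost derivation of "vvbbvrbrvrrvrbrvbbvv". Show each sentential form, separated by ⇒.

S ⇒ vSv ⇒ vvSvv ⇒ vvbSbvv ⇒ vvbbSbbvv ⇒ vvbbvSvbbvv ⇒ vvbbvrSrvbbvv ⇒ vvbbvrbSbrvbbvv ⇒ vvbbvrbrSrbrvbbvv ⇒ vvbbvrbrvSvrbrvbbvv ⇒ vvbbvrbrvrSrvrbrvbbvv ⇒ vvbbvrbrvrrvrbrvbbvv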